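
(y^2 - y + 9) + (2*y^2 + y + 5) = 3*y^2 + 14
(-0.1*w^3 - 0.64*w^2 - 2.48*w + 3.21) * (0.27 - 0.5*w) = 0.05*w^4 + 0.293*w^3 + 1.0672*w^2 - 2.2746*w + 0.8667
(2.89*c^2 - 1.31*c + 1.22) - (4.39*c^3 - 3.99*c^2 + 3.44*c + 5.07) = -4.39*c^3 + 6.88*c^2 - 4.75*c - 3.85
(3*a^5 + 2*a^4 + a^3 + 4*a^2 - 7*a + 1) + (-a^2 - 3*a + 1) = 3*a^5 + 2*a^4 + a^3 + 3*a^2 - 10*a + 2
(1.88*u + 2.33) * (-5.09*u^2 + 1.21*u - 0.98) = -9.5692*u^3 - 9.5849*u^2 + 0.9769*u - 2.2834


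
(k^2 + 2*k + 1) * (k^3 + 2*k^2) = k^5 + 4*k^4 + 5*k^3 + 2*k^2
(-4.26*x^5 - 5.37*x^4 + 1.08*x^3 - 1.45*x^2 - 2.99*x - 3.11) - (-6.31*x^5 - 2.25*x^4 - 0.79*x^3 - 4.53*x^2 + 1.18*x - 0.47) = 2.05*x^5 - 3.12*x^4 + 1.87*x^3 + 3.08*x^2 - 4.17*x - 2.64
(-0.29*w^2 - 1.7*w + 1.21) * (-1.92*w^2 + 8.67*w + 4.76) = 0.5568*w^4 + 0.7497*w^3 - 18.4426*w^2 + 2.3987*w + 5.7596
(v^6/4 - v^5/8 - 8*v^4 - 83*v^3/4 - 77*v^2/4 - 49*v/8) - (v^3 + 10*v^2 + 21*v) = v^6/4 - v^5/8 - 8*v^4 - 87*v^3/4 - 117*v^2/4 - 217*v/8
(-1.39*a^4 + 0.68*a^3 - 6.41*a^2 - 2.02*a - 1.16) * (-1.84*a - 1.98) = 2.5576*a^5 + 1.501*a^4 + 10.448*a^3 + 16.4086*a^2 + 6.134*a + 2.2968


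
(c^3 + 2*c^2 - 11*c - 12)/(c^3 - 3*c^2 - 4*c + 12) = (c^2 + 5*c + 4)/(c^2 - 4)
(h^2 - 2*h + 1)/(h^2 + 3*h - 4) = (h - 1)/(h + 4)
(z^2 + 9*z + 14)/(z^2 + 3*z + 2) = (z + 7)/(z + 1)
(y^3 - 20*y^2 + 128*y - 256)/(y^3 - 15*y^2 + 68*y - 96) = (y - 8)/(y - 3)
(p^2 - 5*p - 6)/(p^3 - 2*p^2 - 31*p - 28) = (p - 6)/(p^2 - 3*p - 28)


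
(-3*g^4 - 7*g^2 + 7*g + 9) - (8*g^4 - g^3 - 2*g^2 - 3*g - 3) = -11*g^4 + g^3 - 5*g^2 + 10*g + 12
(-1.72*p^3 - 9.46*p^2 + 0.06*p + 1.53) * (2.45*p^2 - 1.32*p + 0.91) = -4.214*p^5 - 20.9066*p^4 + 11.069*p^3 - 4.9393*p^2 - 1.965*p + 1.3923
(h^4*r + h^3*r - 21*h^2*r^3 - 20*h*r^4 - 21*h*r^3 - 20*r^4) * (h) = h^5*r + h^4*r - 21*h^3*r^3 - 20*h^2*r^4 - 21*h^2*r^3 - 20*h*r^4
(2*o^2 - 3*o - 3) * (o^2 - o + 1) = 2*o^4 - 5*o^3 + 2*o^2 - 3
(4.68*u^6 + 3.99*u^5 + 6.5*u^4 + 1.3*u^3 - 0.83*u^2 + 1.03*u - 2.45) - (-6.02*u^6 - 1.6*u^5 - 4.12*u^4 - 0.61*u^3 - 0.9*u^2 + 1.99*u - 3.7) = 10.7*u^6 + 5.59*u^5 + 10.62*u^4 + 1.91*u^3 + 0.0700000000000001*u^2 - 0.96*u + 1.25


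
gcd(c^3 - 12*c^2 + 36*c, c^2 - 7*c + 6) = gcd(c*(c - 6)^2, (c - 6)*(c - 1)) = c - 6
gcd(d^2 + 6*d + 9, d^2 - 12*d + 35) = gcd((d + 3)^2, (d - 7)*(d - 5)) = 1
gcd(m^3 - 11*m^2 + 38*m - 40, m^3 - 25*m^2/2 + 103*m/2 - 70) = m^2 - 9*m + 20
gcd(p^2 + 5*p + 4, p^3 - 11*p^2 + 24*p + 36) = p + 1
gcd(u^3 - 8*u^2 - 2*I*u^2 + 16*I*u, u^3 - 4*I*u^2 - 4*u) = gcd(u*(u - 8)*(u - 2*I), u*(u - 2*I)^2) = u^2 - 2*I*u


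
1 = 1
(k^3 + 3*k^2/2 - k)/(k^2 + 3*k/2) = (2*k^2 + 3*k - 2)/(2*k + 3)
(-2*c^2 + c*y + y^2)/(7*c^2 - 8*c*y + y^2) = (2*c + y)/(-7*c + y)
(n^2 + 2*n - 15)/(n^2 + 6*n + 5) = (n - 3)/(n + 1)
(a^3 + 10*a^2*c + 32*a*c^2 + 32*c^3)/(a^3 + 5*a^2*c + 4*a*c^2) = (a^2 + 6*a*c + 8*c^2)/(a*(a + c))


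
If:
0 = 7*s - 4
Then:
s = 4/7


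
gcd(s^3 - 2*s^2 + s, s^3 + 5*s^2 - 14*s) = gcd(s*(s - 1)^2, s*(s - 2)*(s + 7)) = s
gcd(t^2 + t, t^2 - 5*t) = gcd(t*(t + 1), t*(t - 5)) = t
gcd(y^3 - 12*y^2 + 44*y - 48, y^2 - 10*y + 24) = y^2 - 10*y + 24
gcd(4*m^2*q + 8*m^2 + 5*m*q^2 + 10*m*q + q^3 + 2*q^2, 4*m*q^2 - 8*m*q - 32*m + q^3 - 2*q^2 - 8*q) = 4*m*q + 8*m + q^2 + 2*q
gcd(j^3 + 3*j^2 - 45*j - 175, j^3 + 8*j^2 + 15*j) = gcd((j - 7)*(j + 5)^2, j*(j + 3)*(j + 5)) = j + 5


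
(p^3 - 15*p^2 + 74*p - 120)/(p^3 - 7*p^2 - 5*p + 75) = (p^2 - 10*p + 24)/(p^2 - 2*p - 15)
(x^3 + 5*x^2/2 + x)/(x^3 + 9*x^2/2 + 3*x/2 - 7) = x*(2*x + 1)/(2*x^2 + 5*x - 7)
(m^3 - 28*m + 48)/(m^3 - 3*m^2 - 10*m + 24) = (m + 6)/(m + 3)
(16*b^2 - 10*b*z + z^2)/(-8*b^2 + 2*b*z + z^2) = (-8*b + z)/(4*b + z)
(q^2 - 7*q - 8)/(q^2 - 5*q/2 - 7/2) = 2*(q - 8)/(2*q - 7)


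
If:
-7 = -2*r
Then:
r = 7/2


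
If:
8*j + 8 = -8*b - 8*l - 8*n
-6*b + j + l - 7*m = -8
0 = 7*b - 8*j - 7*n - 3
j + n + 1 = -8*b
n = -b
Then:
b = -1/14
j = -1/2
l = -1/2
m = 52/49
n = 1/14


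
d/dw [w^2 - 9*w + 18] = 2*w - 9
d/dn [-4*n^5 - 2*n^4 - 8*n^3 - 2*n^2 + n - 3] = -20*n^4 - 8*n^3 - 24*n^2 - 4*n + 1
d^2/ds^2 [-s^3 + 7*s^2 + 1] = 14 - 6*s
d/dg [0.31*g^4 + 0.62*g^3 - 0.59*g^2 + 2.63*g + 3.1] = 1.24*g^3 + 1.86*g^2 - 1.18*g + 2.63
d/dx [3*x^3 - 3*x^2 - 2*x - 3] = 9*x^2 - 6*x - 2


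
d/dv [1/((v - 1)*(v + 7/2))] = 2*(-4*v - 5)/(4*v^4 + 20*v^3 - 3*v^2 - 70*v + 49)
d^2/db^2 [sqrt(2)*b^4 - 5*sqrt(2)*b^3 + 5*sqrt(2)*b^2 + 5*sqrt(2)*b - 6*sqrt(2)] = sqrt(2)*(12*b^2 - 30*b + 10)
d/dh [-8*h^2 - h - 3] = -16*h - 1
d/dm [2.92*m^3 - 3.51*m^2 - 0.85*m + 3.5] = 8.76*m^2 - 7.02*m - 0.85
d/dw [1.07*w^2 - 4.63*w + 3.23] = 2.14*w - 4.63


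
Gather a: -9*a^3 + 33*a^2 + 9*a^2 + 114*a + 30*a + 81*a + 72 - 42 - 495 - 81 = -9*a^3 + 42*a^2 + 225*a - 546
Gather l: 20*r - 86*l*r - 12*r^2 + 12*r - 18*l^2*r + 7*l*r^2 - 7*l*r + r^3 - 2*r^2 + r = -18*l^2*r + l*(7*r^2 - 93*r) + r^3 - 14*r^2 + 33*r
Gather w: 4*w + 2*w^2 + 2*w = 2*w^2 + 6*w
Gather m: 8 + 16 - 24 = 0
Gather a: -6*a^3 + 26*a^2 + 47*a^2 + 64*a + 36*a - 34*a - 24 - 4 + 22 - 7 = -6*a^3 + 73*a^2 + 66*a - 13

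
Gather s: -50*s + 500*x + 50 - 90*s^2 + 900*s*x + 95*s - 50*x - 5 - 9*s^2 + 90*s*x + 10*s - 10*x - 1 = -99*s^2 + s*(990*x + 55) + 440*x + 44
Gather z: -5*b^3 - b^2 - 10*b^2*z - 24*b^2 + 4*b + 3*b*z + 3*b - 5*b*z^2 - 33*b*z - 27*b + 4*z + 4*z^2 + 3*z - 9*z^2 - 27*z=-5*b^3 - 25*b^2 - 20*b + z^2*(-5*b - 5) + z*(-10*b^2 - 30*b - 20)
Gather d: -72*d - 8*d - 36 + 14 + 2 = -80*d - 20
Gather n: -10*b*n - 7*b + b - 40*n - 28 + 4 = -6*b + n*(-10*b - 40) - 24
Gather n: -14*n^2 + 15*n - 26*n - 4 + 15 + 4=-14*n^2 - 11*n + 15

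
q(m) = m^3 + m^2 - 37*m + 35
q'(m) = 3*m^2 + 2*m - 37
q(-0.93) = 69.47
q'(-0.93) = -36.27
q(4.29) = -26.37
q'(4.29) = 26.79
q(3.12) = -40.33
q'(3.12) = -1.56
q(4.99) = -0.48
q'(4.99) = 47.68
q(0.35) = 22.22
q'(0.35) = -35.93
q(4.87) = -5.97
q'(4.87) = 43.89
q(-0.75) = 62.89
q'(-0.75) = -36.81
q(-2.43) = 116.47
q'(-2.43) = -24.15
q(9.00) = 512.00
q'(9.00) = 224.00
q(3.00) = -40.00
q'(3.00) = -4.00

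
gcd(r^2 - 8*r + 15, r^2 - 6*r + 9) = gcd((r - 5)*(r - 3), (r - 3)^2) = r - 3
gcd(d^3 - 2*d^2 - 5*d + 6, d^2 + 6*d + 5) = 1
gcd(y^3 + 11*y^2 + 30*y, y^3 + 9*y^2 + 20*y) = y^2 + 5*y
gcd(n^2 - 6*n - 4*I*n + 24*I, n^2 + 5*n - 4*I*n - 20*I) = n - 4*I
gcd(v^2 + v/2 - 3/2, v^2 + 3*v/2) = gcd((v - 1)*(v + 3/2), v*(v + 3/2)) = v + 3/2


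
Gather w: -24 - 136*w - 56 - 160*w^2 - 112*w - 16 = -160*w^2 - 248*w - 96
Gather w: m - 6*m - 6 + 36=30 - 5*m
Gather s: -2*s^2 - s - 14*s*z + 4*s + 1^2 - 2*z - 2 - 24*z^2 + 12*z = -2*s^2 + s*(3 - 14*z) - 24*z^2 + 10*z - 1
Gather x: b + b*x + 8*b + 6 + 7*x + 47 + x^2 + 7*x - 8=9*b + x^2 + x*(b + 14) + 45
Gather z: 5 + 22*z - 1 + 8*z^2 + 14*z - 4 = 8*z^2 + 36*z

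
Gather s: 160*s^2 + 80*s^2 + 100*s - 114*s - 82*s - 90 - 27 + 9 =240*s^2 - 96*s - 108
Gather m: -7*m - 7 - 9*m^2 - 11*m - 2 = -9*m^2 - 18*m - 9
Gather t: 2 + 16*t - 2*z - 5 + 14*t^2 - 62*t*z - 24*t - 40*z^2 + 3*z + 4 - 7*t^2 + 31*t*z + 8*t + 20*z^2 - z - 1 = 7*t^2 - 31*t*z - 20*z^2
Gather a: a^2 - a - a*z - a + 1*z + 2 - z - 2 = a^2 + a*(-z - 2)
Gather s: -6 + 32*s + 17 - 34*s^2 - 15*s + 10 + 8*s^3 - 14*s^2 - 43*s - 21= 8*s^3 - 48*s^2 - 26*s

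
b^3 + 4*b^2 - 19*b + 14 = (b - 2)*(b - 1)*(b + 7)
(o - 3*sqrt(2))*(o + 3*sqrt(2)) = o^2 - 18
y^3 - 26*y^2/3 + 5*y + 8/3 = (y - 8)*(y - 1)*(y + 1/3)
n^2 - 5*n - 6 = (n - 6)*(n + 1)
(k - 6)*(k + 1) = k^2 - 5*k - 6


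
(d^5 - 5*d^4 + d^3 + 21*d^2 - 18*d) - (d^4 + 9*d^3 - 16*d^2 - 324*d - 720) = d^5 - 6*d^4 - 8*d^3 + 37*d^2 + 306*d + 720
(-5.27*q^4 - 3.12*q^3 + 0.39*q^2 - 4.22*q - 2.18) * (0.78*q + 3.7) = -4.1106*q^5 - 21.9326*q^4 - 11.2398*q^3 - 1.8486*q^2 - 17.3144*q - 8.066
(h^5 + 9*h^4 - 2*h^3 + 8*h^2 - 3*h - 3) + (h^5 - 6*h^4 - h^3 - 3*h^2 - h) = 2*h^5 + 3*h^4 - 3*h^3 + 5*h^2 - 4*h - 3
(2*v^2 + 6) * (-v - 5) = -2*v^3 - 10*v^2 - 6*v - 30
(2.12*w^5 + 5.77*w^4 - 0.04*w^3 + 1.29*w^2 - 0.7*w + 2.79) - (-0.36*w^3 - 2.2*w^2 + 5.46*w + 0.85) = 2.12*w^5 + 5.77*w^4 + 0.32*w^3 + 3.49*w^2 - 6.16*w + 1.94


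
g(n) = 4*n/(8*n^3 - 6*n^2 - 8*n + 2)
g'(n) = 4*n*(-24*n^2 + 12*n + 8)/(8*n^3 - 6*n^2 - 8*n + 2)^2 + 4/(8*n^3 - 6*n^2 - 8*n + 2)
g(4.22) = 0.04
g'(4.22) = -0.02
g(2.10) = 0.26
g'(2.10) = -0.44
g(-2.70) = 0.06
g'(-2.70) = 0.05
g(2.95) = 0.09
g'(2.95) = -0.08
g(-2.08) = 0.10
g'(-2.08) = 0.11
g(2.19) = 0.22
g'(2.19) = -0.35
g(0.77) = -0.76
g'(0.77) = -0.42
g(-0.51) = -0.59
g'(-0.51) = 1.90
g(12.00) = 0.00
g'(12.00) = 0.00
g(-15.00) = 0.00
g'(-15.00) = 0.00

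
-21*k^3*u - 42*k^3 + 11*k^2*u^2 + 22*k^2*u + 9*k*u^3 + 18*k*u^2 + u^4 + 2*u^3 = (-k + u)*(3*k + u)*(7*k + u)*(u + 2)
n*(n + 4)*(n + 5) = n^3 + 9*n^2 + 20*n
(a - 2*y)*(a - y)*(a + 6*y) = a^3 + 3*a^2*y - 16*a*y^2 + 12*y^3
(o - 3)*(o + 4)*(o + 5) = o^3 + 6*o^2 - 7*o - 60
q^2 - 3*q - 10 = (q - 5)*(q + 2)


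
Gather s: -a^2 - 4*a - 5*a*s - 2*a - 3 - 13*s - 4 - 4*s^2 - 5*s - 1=-a^2 - 6*a - 4*s^2 + s*(-5*a - 18) - 8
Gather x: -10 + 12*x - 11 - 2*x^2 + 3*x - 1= -2*x^2 + 15*x - 22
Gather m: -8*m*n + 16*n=-8*m*n + 16*n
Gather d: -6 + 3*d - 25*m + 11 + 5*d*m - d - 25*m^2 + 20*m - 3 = d*(5*m + 2) - 25*m^2 - 5*m + 2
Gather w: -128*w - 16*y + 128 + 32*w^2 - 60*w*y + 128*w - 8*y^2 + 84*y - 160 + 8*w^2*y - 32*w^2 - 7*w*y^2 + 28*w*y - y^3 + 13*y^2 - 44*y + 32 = 8*w^2*y + w*(-7*y^2 - 32*y) - y^3 + 5*y^2 + 24*y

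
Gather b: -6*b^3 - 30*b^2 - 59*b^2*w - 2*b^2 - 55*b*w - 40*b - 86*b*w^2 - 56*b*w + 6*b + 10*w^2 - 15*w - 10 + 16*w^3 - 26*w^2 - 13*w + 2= -6*b^3 + b^2*(-59*w - 32) + b*(-86*w^2 - 111*w - 34) + 16*w^3 - 16*w^2 - 28*w - 8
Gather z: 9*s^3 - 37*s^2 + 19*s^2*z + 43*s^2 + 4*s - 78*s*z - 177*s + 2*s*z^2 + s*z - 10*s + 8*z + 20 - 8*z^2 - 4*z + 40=9*s^3 + 6*s^2 - 183*s + z^2*(2*s - 8) + z*(19*s^2 - 77*s + 4) + 60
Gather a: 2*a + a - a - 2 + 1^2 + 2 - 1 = 2*a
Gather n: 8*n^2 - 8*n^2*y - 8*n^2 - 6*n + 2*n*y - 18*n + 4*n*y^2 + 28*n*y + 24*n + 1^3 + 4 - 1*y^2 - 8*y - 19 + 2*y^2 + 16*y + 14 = -8*n^2*y + n*(4*y^2 + 30*y) + y^2 + 8*y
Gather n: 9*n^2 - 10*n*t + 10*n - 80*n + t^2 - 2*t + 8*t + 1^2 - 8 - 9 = 9*n^2 + n*(-10*t - 70) + t^2 + 6*t - 16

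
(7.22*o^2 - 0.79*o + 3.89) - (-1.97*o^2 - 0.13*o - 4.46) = 9.19*o^2 - 0.66*o + 8.35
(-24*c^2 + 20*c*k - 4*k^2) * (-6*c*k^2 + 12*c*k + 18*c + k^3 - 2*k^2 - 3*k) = 144*c^3*k^2 - 288*c^3*k - 432*c^3 - 144*c^2*k^3 + 288*c^2*k^2 + 432*c^2*k + 44*c*k^4 - 88*c*k^3 - 132*c*k^2 - 4*k^5 + 8*k^4 + 12*k^3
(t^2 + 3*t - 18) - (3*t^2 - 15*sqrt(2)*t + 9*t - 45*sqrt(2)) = -2*t^2 - 6*t + 15*sqrt(2)*t - 18 + 45*sqrt(2)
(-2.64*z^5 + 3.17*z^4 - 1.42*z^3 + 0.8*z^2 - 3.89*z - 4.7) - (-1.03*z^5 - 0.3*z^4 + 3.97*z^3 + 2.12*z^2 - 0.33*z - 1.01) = -1.61*z^5 + 3.47*z^4 - 5.39*z^3 - 1.32*z^2 - 3.56*z - 3.69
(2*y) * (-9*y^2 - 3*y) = -18*y^3 - 6*y^2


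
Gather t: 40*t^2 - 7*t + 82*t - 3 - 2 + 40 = 40*t^2 + 75*t + 35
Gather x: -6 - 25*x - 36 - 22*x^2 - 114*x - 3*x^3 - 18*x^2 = -3*x^3 - 40*x^2 - 139*x - 42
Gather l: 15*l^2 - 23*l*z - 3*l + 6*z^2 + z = 15*l^2 + l*(-23*z - 3) + 6*z^2 + z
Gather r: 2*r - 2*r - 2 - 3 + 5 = 0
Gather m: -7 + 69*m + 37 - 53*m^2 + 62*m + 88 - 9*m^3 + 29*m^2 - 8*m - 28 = -9*m^3 - 24*m^2 + 123*m + 90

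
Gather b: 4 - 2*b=4 - 2*b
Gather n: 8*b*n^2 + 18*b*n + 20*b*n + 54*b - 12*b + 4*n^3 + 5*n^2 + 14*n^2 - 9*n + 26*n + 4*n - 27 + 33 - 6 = 42*b + 4*n^3 + n^2*(8*b + 19) + n*(38*b + 21)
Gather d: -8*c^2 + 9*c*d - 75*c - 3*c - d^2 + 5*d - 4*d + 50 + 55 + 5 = -8*c^2 - 78*c - d^2 + d*(9*c + 1) + 110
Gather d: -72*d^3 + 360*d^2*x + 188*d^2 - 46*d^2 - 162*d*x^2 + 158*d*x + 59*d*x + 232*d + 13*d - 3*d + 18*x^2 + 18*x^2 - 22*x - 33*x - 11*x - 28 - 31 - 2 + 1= -72*d^3 + d^2*(360*x + 142) + d*(-162*x^2 + 217*x + 242) + 36*x^2 - 66*x - 60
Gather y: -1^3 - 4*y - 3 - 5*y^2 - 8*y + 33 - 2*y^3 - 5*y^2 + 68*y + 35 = -2*y^3 - 10*y^2 + 56*y + 64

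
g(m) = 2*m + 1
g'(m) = 2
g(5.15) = 11.30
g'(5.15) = 2.00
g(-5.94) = -10.88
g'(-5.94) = 2.00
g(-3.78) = -6.56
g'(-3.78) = 2.00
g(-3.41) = -5.82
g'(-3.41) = 2.00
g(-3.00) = -5.00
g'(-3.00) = 2.00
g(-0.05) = 0.90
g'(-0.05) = 2.00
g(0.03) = 1.06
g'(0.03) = 2.00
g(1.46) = 3.92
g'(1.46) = 2.00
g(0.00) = 1.00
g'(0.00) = 2.00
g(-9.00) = -17.00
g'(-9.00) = 2.00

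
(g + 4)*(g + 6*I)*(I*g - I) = I*g^3 - 6*g^2 + 3*I*g^2 - 18*g - 4*I*g + 24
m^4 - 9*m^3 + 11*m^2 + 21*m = m*(m - 7)*(m - 3)*(m + 1)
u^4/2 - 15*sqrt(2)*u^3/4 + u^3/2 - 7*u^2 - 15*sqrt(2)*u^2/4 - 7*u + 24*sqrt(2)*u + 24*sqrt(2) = (u/2 + 1/2)*(u - 8*sqrt(2))*(u - 3*sqrt(2)/2)*(u + 2*sqrt(2))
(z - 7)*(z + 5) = z^2 - 2*z - 35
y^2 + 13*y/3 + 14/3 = (y + 2)*(y + 7/3)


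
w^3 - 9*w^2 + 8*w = w*(w - 8)*(w - 1)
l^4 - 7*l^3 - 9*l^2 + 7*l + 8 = (l - 8)*(l - 1)*(l + 1)^2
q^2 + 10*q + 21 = (q + 3)*(q + 7)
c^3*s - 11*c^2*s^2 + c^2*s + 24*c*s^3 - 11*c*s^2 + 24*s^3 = (c - 8*s)*(c - 3*s)*(c*s + s)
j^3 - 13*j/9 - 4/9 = (j - 4/3)*(j + 1/3)*(j + 1)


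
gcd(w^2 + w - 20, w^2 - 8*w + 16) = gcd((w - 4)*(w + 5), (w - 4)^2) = w - 4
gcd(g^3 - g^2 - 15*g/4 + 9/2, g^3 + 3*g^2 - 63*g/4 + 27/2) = g^2 - 3*g + 9/4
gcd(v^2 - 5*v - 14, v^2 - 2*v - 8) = v + 2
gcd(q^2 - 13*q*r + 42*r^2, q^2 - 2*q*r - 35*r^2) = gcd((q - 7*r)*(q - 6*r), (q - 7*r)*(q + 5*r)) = q - 7*r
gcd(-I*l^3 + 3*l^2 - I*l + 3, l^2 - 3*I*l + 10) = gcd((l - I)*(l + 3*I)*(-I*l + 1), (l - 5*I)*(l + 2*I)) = 1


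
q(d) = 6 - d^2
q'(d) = -2*d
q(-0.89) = 5.21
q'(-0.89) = 1.78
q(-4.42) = -13.54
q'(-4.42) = 8.84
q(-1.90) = 2.39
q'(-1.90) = 3.80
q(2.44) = 0.05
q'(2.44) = -4.88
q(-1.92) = 2.31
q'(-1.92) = 3.84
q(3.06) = -3.36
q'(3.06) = -6.12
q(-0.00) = 6.00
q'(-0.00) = 0.00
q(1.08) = 4.83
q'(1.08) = -2.16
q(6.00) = -30.00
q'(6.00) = -12.00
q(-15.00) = -219.00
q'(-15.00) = 30.00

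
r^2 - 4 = (r - 2)*(r + 2)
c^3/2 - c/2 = c*(c/2 + 1/2)*(c - 1)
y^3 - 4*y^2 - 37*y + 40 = (y - 8)*(y - 1)*(y + 5)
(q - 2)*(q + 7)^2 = q^3 + 12*q^2 + 21*q - 98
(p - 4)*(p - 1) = p^2 - 5*p + 4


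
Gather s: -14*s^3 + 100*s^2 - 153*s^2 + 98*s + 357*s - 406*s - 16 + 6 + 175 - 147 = -14*s^3 - 53*s^2 + 49*s + 18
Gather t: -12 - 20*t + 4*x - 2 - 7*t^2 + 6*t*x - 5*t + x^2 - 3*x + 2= -7*t^2 + t*(6*x - 25) + x^2 + x - 12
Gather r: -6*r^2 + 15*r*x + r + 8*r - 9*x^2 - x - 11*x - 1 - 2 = -6*r^2 + r*(15*x + 9) - 9*x^2 - 12*x - 3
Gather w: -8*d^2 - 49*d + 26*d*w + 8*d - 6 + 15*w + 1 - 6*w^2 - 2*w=-8*d^2 - 41*d - 6*w^2 + w*(26*d + 13) - 5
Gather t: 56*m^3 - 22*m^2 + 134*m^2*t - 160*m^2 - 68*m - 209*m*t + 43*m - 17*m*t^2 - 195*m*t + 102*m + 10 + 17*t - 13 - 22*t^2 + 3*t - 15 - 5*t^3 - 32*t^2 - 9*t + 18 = 56*m^3 - 182*m^2 + 77*m - 5*t^3 + t^2*(-17*m - 54) + t*(134*m^2 - 404*m + 11)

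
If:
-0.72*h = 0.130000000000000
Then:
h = -0.18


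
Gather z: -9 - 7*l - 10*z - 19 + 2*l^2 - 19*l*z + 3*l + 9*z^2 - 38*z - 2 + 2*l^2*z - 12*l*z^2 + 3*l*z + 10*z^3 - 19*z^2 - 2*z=2*l^2 - 4*l + 10*z^3 + z^2*(-12*l - 10) + z*(2*l^2 - 16*l - 50) - 30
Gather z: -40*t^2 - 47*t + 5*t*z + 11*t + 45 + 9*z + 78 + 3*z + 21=-40*t^2 - 36*t + z*(5*t + 12) + 144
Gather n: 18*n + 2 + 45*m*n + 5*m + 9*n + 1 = 5*m + n*(45*m + 27) + 3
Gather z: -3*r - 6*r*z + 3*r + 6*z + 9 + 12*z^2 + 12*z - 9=12*z^2 + z*(18 - 6*r)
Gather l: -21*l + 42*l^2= 42*l^2 - 21*l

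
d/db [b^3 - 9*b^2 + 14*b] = 3*b^2 - 18*b + 14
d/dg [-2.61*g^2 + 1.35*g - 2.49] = 1.35 - 5.22*g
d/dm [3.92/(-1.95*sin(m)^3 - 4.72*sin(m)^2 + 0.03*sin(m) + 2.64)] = (22.932*sin(m)^2 + 37.0048*sin(m) - 0.1176)*cos(m)/(1.95*sin(m)^3 + 4.72*sin(m)^2 - 0.03*sin(m) - 2.64)^2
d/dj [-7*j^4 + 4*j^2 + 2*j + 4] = -28*j^3 + 8*j + 2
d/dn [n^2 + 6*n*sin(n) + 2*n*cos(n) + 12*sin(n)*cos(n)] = -2*n*sin(n) + 6*n*cos(n) + 2*n + 6*sin(n) + 2*cos(n) + 12*cos(2*n)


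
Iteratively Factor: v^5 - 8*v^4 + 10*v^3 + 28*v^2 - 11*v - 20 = (v - 1)*(v^4 - 7*v^3 + 3*v^2 + 31*v + 20) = (v - 1)*(v + 1)*(v^3 - 8*v^2 + 11*v + 20) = (v - 4)*(v - 1)*(v + 1)*(v^2 - 4*v - 5) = (v - 5)*(v - 4)*(v - 1)*(v + 1)*(v + 1)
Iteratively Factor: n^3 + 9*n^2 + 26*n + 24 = (n + 4)*(n^2 + 5*n + 6) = (n + 3)*(n + 4)*(n + 2)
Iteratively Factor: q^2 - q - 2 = (q - 2)*(q + 1)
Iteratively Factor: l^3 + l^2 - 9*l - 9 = (l + 3)*(l^2 - 2*l - 3) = (l - 3)*(l + 3)*(l + 1)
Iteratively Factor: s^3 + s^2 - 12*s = (s - 3)*(s^2 + 4*s) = (s - 3)*(s + 4)*(s)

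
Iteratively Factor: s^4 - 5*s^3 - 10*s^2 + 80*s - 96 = (s - 2)*(s^3 - 3*s^2 - 16*s + 48) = (s - 4)*(s - 2)*(s^2 + s - 12) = (s - 4)*(s - 3)*(s - 2)*(s + 4)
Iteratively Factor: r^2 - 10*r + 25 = (r - 5)*(r - 5)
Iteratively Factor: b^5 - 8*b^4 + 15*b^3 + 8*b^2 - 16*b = (b - 4)*(b^4 - 4*b^3 - b^2 + 4*b) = (b - 4)^2*(b^3 - b) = (b - 4)^2*(b + 1)*(b^2 - b) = b*(b - 4)^2*(b + 1)*(b - 1)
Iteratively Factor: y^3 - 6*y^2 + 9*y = (y - 3)*(y^2 - 3*y) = y*(y - 3)*(y - 3)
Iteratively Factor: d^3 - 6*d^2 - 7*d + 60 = (d - 4)*(d^2 - 2*d - 15) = (d - 4)*(d + 3)*(d - 5)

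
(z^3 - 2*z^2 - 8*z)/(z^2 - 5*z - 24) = z*(-z^2 + 2*z + 8)/(-z^2 + 5*z + 24)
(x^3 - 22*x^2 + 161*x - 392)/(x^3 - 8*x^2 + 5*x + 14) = (x^2 - 15*x + 56)/(x^2 - x - 2)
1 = 1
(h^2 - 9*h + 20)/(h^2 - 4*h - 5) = (h - 4)/(h + 1)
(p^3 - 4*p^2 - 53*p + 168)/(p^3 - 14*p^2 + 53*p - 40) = (p^2 + 4*p - 21)/(p^2 - 6*p + 5)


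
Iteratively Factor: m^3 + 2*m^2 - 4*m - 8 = (m + 2)*(m^2 - 4) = (m - 2)*(m + 2)*(m + 2)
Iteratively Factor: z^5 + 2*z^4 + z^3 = (z)*(z^4 + 2*z^3 + z^2) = z*(z + 1)*(z^3 + z^2) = z^2*(z + 1)*(z^2 + z) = z^3*(z + 1)*(z + 1)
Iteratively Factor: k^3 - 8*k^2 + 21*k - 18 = (k - 2)*(k^2 - 6*k + 9) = (k - 3)*(k - 2)*(k - 3)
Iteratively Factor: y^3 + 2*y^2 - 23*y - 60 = (y - 5)*(y^2 + 7*y + 12) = (y - 5)*(y + 4)*(y + 3)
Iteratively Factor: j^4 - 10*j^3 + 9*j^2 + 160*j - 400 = (j - 5)*(j^3 - 5*j^2 - 16*j + 80) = (j - 5)*(j + 4)*(j^2 - 9*j + 20) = (j - 5)^2*(j + 4)*(j - 4)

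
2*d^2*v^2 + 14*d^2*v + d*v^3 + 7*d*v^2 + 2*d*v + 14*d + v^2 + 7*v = (2*d + v)*(v + 7)*(d*v + 1)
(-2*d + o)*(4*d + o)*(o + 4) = -8*d^2*o - 32*d^2 + 2*d*o^2 + 8*d*o + o^3 + 4*o^2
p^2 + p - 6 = (p - 2)*(p + 3)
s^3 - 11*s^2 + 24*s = s*(s - 8)*(s - 3)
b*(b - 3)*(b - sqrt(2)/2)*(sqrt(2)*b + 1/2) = sqrt(2)*b^4 - 3*sqrt(2)*b^3 - b^3/2 - sqrt(2)*b^2/4 + 3*b^2/2 + 3*sqrt(2)*b/4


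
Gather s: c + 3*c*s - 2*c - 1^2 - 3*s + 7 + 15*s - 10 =-c + s*(3*c + 12) - 4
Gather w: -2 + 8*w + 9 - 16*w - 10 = -8*w - 3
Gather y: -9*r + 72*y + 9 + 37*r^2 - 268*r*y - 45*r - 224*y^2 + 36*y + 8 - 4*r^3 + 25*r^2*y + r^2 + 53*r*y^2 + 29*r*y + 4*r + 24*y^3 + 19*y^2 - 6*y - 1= -4*r^3 + 38*r^2 - 50*r + 24*y^3 + y^2*(53*r - 205) + y*(25*r^2 - 239*r + 102) + 16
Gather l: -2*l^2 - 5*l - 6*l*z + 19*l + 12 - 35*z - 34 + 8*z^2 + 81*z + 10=-2*l^2 + l*(14 - 6*z) + 8*z^2 + 46*z - 12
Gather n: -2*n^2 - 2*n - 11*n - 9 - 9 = -2*n^2 - 13*n - 18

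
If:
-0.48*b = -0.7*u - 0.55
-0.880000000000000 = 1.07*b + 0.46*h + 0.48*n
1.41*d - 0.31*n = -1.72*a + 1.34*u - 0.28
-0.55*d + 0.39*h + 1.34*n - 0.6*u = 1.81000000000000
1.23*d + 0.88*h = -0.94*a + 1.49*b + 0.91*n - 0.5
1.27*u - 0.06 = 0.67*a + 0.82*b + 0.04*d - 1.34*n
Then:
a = -0.69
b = -0.98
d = -0.65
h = -0.11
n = 0.46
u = -1.46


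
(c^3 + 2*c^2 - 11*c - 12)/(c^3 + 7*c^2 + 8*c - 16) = (c^2 - 2*c - 3)/(c^2 + 3*c - 4)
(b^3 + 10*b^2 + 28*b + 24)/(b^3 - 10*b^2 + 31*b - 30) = (b^3 + 10*b^2 + 28*b + 24)/(b^3 - 10*b^2 + 31*b - 30)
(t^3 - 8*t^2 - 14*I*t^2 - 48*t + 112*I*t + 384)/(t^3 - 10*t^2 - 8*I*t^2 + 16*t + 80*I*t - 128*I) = (t - 6*I)/(t - 2)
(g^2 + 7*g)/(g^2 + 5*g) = (g + 7)/(g + 5)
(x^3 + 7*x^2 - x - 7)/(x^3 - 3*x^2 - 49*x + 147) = (x^2 - 1)/(x^2 - 10*x + 21)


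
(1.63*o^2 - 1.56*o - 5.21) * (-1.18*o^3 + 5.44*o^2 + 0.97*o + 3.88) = -1.9234*o^5 + 10.708*o^4 - 0.757500000000002*o^3 - 23.5312*o^2 - 11.1065*o - 20.2148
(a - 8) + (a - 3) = 2*a - 11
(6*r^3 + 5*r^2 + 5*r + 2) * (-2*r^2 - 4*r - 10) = -12*r^5 - 34*r^4 - 90*r^3 - 74*r^2 - 58*r - 20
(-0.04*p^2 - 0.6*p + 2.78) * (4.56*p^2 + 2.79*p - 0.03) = -0.1824*p^4 - 2.8476*p^3 + 11.004*p^2 + 7.7742*p - 0.0834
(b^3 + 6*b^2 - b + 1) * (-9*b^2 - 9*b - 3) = -9*b^5 - 63*b^4 - 48*b^3 - 18*b^2 - 6*b - 3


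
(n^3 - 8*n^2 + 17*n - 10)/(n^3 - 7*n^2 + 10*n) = (n - 1)/n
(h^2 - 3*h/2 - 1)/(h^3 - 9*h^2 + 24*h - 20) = (h + 1/2)/(h^2 - 7*h + 10)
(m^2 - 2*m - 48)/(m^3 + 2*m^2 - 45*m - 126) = (m - 8)/(m^2 - 4*m - 21)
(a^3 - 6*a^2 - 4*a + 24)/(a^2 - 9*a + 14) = (a^2 - 4*a - 12)/(a - 7)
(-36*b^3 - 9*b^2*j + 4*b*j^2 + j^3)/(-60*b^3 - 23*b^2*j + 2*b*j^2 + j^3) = (3*b - j)/(5*b - j)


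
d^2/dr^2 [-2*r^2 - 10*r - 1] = -4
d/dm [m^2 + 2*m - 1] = 2*m + 2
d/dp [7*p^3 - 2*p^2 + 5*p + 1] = 21*p^2 - 4*p + 5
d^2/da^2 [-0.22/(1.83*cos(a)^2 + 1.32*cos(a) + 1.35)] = (2.947032*(1 - cos(a)^2)^2 + 1.594296*cos(a)^3 - 0.317195999999999*cos(a)^2 - 3.580632*cos(a) - 2.626668)/(1.83*cos(a)^2 + 1.32*cos(a) + 1.35)^3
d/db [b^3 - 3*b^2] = 3*b*(b - 2)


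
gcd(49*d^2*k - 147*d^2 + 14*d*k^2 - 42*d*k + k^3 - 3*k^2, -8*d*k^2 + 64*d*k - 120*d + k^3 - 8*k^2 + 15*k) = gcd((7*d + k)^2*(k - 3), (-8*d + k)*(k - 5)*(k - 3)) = k - 3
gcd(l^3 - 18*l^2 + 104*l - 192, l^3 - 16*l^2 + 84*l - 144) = l^2 - 10*l + 24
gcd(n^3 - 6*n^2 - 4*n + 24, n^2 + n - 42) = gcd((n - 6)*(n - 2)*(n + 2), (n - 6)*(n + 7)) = n - 6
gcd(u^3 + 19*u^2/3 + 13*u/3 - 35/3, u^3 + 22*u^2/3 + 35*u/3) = u^2 + 22*u/3 + 35/3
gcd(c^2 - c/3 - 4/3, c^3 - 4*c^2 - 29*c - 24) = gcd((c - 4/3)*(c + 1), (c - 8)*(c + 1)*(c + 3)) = c + 1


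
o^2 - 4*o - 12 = (o - 6)*(o + 2)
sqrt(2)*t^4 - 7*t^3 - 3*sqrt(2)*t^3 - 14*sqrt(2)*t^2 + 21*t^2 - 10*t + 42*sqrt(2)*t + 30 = (t - 3)*(t - 5*sqrt(2))*(t + sqrt(2))*(sqrt(2)*t + 1)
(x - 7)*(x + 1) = x^2 - 6*x - 7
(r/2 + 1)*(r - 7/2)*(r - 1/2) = r^3/2 - r^2 - 25*r/8 + 7/4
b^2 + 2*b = b*(b + 2)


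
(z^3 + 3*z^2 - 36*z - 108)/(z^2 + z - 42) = (z^2 + 9*z + 18)/(z + 7)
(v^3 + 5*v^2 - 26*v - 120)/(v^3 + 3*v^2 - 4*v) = (v^2 + v - 30)/(v*(v - 1))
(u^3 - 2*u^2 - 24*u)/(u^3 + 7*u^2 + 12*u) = (u - 6)/(u + 3)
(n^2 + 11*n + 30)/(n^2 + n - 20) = (n + 6)/(n - 4)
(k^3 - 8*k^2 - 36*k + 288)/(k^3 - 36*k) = (k - 8)/k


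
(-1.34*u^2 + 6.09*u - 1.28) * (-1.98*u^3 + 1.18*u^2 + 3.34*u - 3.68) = 2.6532*u^5 - 13.6394*u^4 + 5.245*u^3 + 23.7614*u^2 - 26.6864*u + 4.7104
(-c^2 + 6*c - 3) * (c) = -c^3 + 6*c^2 - 3*c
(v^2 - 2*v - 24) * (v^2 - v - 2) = v^4 - 3*v^3 - 24*v^2 + 28*v + 48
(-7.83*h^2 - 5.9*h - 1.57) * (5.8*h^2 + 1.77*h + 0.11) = -45.414*h^4 - 48.0791*h^3 - 20.4103*h^2 - 3.4279*h - 0.1727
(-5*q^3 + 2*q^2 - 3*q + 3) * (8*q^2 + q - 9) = -40*q^5 + 11*q^4 + 23*q^3 + 3*q^2 + 30*q - 27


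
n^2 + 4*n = n*(n + 4)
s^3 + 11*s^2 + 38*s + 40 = (s + 2)*(s + 4)*(s + 5)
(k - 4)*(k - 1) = k^2 - 5*k + 4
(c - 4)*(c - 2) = c^2 - 6*c + 8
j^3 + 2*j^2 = j^2*(j + 2)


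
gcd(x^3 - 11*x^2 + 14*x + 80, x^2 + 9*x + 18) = 1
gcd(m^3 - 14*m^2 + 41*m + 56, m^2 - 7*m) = m - 7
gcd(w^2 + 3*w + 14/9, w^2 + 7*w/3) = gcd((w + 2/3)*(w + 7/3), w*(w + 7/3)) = w + 7/3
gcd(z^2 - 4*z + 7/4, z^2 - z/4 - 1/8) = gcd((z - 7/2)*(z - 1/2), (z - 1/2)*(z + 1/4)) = z - 1/2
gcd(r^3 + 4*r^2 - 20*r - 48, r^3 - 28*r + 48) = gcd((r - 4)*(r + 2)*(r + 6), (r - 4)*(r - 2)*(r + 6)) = r^2 + 2*r - 24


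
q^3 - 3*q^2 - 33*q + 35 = (q - 7)*(q - 1)*(q + 5)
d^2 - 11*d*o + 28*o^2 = (d - 7*o)*(d - 4*o)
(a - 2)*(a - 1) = a^2 - 3*a + 2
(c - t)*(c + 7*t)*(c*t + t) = c^3*t + 6*c^2*t^2 + c^2*t - 7*c*t^3 + 6*c*t^2 - 7*t^3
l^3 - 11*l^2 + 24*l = l*(l - 8)*(l - 3)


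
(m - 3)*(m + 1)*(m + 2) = m^3 - 7*m - 6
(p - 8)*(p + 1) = p^2 - 7*p - 8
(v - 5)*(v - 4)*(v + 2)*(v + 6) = v^4 - v^3 - 40*v^2 + 52*v + 240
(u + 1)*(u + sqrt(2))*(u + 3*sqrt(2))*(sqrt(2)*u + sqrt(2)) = sqrt(2)*u^4 + 2*sqrt(2)*u^3 + 8*u^3 + 7*sqrt(2)*u^2 + 16*u^2 + 8*u + 12*sqrt(2)*u + 6*sqrt(2)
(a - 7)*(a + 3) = a^2 - 4*a - 21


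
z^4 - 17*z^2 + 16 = (z - 4)*(z - 1)*(z + 1)*(z + 4)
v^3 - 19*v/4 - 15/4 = (v - 5/2)*(v + 1)*(v + 3/2)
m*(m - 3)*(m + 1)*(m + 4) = m^4 + 2*m^3 - 11*m^2 - 12*m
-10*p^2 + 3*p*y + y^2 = (-2*p + y)*(5*p + y)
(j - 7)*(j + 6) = j^2 - j - 42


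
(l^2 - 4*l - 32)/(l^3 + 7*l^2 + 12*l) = (l - 8)/(l*(l + 3))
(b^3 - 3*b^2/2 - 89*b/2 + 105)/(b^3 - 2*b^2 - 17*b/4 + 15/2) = 2*(b^2 + b - 42)/(2*b^2 + b - 6)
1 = 1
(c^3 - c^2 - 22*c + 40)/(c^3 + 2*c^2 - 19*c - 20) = (c - 2)/(c + 1)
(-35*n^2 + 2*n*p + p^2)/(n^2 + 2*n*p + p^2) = (-35*n^2 + 2*n*p + p^2)/(n^2 + 2*n*p + p^2)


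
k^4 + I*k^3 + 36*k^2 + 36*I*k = k*(k - 6*I)*(k + I)*(k + 6*I)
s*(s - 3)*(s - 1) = s^3 - 4*s^2 + 3*s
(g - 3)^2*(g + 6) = g^3 - 27*g + 54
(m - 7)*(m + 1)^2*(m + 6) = m^4 + m^3 - 43*m^2 - 85*m - 42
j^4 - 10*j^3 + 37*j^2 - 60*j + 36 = (j - 3)^2*(j - 2)^2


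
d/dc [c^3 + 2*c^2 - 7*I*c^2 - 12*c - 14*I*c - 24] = 3*c^2 + c*(4 - 14*I) - 12 - 14*I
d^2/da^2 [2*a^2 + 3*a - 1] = 4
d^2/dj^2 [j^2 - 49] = 2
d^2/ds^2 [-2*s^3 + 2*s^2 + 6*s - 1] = 4 - 12*s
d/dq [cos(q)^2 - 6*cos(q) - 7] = 2*(3 - cos(q))*sin(q)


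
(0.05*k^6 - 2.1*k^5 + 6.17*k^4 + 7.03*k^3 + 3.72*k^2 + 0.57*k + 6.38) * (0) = 0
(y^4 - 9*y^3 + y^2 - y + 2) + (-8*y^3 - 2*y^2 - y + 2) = y^4 - 17*y^3 - y^2 - 2*y + 4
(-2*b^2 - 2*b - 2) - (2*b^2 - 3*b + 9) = -4*b^2 + b - 11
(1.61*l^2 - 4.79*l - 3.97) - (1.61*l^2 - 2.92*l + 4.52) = -1.87*l - 8.49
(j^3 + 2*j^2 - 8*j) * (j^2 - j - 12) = j^5 + j^4 - 22*j^3 - 16*j^2 + 96*j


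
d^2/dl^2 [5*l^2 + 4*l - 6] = 10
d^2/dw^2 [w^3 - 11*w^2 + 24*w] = 6*w - 22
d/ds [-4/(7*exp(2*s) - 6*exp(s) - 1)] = (56*exp(s) - 24)*exp(s)/(-7*exp(2*s) + 6*exp(s) + 1)^2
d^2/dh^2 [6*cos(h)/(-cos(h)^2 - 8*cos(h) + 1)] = 6*(9*sin(h)^4*cos(h) - 8*sin(h)^4 + 8*sin(h)^2 - 5*cos(h)/2 + 3*cos(3*h) - cos(5*h)/2 - 16)/(-sin(h)^2 + 8*cos(h))^3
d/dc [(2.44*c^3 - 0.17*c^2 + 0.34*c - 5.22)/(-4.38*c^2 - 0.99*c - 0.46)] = (-10.6872*c^4 - 4.8312*c^3 - 1.7097*c^2 - 45.5708*c - 5.3242)/(19.1844*c^4 + 8.6724*c^3 + 5.0097*c^2 + 0.9108*c + 0.2116)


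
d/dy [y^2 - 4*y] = 2*y - 4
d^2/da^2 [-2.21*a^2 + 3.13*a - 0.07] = -4.42000000000000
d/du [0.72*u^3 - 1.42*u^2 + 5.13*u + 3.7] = 2.16*u^2 - 2.84*u + 5.13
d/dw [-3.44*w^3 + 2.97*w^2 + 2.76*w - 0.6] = -10.32*w^2 + 5.94*w + 2.76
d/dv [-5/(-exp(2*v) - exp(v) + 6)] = (-10*exp(v) - 5)*exp(v)/(exp(2*v) + exp(v) - 6)^2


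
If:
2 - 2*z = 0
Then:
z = 1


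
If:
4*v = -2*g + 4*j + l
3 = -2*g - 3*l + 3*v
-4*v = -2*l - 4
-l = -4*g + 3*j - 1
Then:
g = 12/29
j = 31/29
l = -16/29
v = 21/29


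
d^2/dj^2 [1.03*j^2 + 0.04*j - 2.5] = 2.06000000000000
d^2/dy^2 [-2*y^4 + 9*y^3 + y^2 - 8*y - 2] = -24*y^2 + 54*y + 2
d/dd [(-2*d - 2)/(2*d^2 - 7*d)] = 2*(2*d^2 + 4*d - 7)/(d^2*(4*d^2 - 28*d + 49))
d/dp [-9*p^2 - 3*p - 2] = -18*p - 3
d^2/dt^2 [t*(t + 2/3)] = 2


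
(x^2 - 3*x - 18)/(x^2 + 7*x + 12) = (x - 6)/(x + 4)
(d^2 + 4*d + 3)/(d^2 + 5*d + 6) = (d + 1)/(d + 2)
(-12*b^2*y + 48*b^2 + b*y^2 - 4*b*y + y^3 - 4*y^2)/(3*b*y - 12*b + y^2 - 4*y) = (-12*b^2 + b*y + y^2)/(3*b + y)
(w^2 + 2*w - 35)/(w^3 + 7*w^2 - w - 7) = (w - 5)/(w^2 - 1)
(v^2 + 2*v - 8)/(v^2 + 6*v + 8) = (v - 2)/(v + 2)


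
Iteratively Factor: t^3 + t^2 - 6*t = (t)*(t^2 + t - 6) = t*(t + 3)*(t - 2)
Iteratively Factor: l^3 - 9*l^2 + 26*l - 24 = (l - 2)*(l^2 - 7*l + 12) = (l - 4)*(l - 2)*(l - 3)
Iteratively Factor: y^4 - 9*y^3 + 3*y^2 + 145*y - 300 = (y + 4)*(y^3 - 13*y^2 + 55*y - 75) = (y - 5)*(y + 4)*(y^2 - 8*y + 15) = (y - 5)*(y - 3)*(y + 4)*(y - 5)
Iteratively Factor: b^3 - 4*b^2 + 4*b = (b - 2)*(b^2 - 2*b) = b*(b - 2)*(b - 2)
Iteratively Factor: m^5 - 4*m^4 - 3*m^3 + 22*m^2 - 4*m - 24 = (m + 2)*(m^4 - 6*m^3 + 9*m^2 + 4*m - 12) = (m - 2)*(m + 2)*(m^3 - 4*m^2 + m + 6) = (m - 2)*(m + 1)*(m + 2)*(m^2 - 5*m + 6) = (m - 2)^2*(m + 1)*(m + 2)*(m - 3)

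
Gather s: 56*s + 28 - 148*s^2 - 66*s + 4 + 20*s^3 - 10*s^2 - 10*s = 20*s^3 - 158*s^2 - 20*s + 32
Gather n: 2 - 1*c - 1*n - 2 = -c - n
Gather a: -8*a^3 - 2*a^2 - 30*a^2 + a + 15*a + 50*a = -8*a^3 - 32*a^2 + 66*a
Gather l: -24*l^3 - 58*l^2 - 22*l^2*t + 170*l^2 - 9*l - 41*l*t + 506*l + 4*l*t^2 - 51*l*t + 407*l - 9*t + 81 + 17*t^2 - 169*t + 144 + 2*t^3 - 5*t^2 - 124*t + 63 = -24*l^3 + l^2*(112 - 22*t) + l*(4*t^2 - 92*t + 904) + 2*t^3 + 12*t^2 - 302*t + 288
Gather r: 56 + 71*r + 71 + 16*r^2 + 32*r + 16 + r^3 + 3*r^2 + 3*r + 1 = r^3 + 19*r^2 + 106*r + 144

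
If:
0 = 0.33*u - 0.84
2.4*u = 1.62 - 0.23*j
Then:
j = -19.52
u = 2.55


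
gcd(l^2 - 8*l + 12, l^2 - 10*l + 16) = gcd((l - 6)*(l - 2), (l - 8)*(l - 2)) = l - 2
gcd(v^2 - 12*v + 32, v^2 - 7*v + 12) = v - 4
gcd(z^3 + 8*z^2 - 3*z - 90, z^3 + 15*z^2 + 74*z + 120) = z^2 + 11*z + 30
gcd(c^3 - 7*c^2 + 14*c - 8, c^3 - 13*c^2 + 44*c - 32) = c^2 - 5*c + 4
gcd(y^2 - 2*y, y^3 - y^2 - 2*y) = y^2 - 2*y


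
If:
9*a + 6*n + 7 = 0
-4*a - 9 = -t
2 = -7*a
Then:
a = -2/7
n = -31/42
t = 55/7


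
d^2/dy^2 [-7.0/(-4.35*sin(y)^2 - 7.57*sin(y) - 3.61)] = (-529.83*sin(y)^4 - 691.5195*sin(y)^3 + 833.3087*sin(y)^2 + 1574.3329*sin(y) + 582.4196)/(4.35*sin(y)^2 + 7.57*sin(y) + 3.61)^3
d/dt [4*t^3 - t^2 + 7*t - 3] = 12*t^2 - 2*t + 7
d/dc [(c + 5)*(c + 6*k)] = 2*c + 6*k + 5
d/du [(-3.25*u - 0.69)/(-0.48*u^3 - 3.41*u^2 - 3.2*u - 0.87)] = (-3.12*u^3 - 12.0761*u^2 - 4.7058*u + 0.6195)/(0.2304*u^6 + 3.2736*u^5 + 14.7001*u^4 + 22.6592*u^3 + 16.1734*u^2 + 5.568*u + 0.7569)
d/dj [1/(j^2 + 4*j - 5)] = 2*(-j - 2)/(j^2 + 4*j - 5)^2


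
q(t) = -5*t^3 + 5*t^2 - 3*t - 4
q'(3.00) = -108.00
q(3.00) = -103.00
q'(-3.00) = -168.00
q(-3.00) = 185.00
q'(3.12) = -117.82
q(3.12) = -116.54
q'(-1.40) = -46.40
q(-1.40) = 23.72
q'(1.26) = -14.21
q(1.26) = -9.84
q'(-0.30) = -7.35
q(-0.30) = -2.52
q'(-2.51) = -122.60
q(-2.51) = 114.10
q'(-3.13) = -181.25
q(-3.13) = 207.70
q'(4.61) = -275.68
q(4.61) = -401.43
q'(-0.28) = -6.98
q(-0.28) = -2.66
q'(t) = -15*t^2 + 10*t - 3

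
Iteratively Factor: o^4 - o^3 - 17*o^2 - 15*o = (o)*(o^3 - o^2 - 17*o - 15) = o*(o - 5)*(o^2 + 4*o + 3) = o*(o - 5)*(o + 1)*(o + 3)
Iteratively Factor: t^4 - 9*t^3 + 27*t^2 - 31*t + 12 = (t - 3)*(t^3 - 6*t^2 + 9*t - 4) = (t - 3)*(t - 1)*(t^2 - 5*t + 4) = (t - 4)*(t - 3)*(t - 1)*(t - 1)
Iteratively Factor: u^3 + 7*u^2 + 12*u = (u + 3)*(u^2 + 4*u) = u*(u + 3)*(u + 4)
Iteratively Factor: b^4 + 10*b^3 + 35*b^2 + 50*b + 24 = (b + 1)*(b^3 + 9*b^2 + 26*b + 24) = (b + 1)*(b + 2)*(b^2 + 7*b + 12) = (b + 1)*(b + 2)*(b + 3)*(b + 4)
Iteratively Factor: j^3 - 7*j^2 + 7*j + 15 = (j - 5)*(j^2 - 2*j - 3) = (j - 5)*(j - 3)*(j + 1)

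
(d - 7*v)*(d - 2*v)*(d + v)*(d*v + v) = d^4*v - 8*d^3*v^2 + d^3*v + 5*d^2*v^3 - 8*d^2*v^2 + 14*d*v^4 + 5*d*v^3 + 14*v^4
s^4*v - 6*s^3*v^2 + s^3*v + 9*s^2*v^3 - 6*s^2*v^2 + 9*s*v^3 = s*(s - 3*v)^2*(s*v + v)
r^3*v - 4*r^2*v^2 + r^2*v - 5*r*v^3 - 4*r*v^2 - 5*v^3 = (r - 5*v)*(r + v)*(r*v + v)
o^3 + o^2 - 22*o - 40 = (o - 5)*(o + 2)*(o + 4)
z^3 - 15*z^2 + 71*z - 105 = (z - 7)*(z - 5)*(z - 3)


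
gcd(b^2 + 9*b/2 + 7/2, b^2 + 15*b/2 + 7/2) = 1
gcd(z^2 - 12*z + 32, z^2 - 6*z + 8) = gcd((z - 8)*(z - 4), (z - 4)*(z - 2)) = z - 4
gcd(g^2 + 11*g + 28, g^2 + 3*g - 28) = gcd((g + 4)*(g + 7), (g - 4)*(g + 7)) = g + 7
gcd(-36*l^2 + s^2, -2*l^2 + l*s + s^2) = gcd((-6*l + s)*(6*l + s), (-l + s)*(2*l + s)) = 1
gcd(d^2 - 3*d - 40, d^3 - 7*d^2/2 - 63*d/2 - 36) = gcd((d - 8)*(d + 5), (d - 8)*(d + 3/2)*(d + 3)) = d - 8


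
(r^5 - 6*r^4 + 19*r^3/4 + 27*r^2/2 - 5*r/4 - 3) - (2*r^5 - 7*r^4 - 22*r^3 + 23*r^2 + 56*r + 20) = -r^5 + r^4 + 107*r^3/4 - 19*r^2/2 - 229*r/4 - 23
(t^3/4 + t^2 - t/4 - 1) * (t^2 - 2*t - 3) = t^5/4 + t^4/2 - 3*t^3 - 7*t^2/2 + 11*t/4 + 3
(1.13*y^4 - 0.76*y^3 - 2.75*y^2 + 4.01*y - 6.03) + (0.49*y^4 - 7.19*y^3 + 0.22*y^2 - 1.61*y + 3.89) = 1.62*y^4 - 7.95*y^3 - 2.53*y^2 + 2.4*y - 2.14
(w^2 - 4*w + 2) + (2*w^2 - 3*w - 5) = 3*w^2 - 7*w - 3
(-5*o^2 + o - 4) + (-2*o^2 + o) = -7*o^2 + 2*o - 4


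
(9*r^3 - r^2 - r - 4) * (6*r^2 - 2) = 54*r^5 - 6*r^4 - 24*r^3 - 22*r^2 + 2*r + 8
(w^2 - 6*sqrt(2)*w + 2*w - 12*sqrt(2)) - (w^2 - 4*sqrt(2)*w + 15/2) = -2*sqrt(2)*w + 2*w - 12*sqrt(2) - 15/2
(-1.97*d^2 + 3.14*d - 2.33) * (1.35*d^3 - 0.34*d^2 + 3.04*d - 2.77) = -2.6595*d^5 + 4.9088*d^4 - 10.2019*d^3 + 15.7947*d^2 - 15.781*d + 6.4541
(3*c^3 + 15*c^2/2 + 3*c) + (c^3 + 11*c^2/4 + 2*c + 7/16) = 4*c^3 + 41*c^2/4 + 5*c + 7/16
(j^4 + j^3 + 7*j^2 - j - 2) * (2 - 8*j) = -8*j^5 - 6*j^4 - 54*j^3 + 22*j^2 + 14*j - 4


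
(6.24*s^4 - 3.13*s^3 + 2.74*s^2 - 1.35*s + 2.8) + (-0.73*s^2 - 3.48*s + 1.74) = 6.24*s^4 - 3.13*s^3 + 2.01*s^2 - 4.83*s + 4.54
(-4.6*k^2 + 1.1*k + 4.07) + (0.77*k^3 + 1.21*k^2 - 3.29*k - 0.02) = 0.77*k^3 - 3.39*k^2 - 2.19*k + 4.05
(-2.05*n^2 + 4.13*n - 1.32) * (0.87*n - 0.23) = -1.7835*n^3 + 4.0646*n^2 - 2.0983*n + 0.3036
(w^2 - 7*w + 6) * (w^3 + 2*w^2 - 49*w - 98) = w^5 - 5*w^4 - 57*w^3 + 257*w^2 + 392*w - 588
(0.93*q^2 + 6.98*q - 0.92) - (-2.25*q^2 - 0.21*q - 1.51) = 3.18*q^2 + 7.19*q + 0.59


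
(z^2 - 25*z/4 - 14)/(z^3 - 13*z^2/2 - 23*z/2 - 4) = (4*z + 7)/(2*(2*z^2 + 3*z + 1))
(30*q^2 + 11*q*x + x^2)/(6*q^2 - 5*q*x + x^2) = (30*q^2 + 11*q*x + x^2)/(6*q^2 - 5*q*x + x^2)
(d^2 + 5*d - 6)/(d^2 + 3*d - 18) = (d - 1)/(d - 3)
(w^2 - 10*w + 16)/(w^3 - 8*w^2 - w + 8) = (w - 2)/(w^2 - 1)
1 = 1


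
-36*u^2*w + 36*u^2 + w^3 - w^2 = (-6*u + w)*(6*u + w)*(w - 1)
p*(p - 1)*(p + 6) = p^3 + 5*p^2 - 6*p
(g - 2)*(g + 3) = g^2 + g - 6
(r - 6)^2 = r^2 - 12*r + 36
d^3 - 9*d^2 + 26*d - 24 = (d - 4)*(d - 3)*(d - 2)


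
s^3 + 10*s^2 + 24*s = s*(s + 4)*(s + 6)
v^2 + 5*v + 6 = (v + 2)*(v + 3)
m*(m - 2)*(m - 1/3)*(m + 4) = m^4 + 5*m^3/3 - 26*m^2/3 + 8*m/3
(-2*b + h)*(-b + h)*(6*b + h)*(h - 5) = 12*b^3*h - 60*b^3 - 16*b^2*h^2 + 80*b^2*h + 3*b*h^3 - 15*b*h^2 + h^4 - 5*h^3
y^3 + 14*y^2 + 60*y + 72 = (y + 2)*(y + 6)^2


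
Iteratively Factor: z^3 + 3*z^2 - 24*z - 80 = (z - 5)*(z^2 + 8*z + 16) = (z - 5)*(z + 4)*(z + 4)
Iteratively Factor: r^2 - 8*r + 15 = (r - 5)*(r - 3)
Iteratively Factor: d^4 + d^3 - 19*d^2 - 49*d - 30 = (d + 3)*(d^3 - 2*d^2 - 13*d - 10) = (d + 1)*(d + 3)*(d^2 - 3*d - 10) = (d + 1)*(d + 2)*(d + 3)*(d - 5)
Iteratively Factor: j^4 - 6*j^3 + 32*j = (j - 4)*(j^3 - 2*j^2 - 8*j) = (j - 4)^2*(j^2 + 2*j) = (j - 4)^2*(j + 2)*(j)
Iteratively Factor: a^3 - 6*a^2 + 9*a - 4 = (a - 4)*(a^2 - 2*a + 1) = (a - 4)*(a - 1)*(a - 1)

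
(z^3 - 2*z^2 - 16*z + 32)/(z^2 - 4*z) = z + 2 - 8/z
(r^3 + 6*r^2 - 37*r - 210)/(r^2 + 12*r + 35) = r - 6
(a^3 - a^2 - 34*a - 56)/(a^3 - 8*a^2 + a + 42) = (a + 4)/(a - 3)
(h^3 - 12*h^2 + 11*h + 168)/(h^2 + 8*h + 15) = (h^2 - 15*h + 56)/(h + 5)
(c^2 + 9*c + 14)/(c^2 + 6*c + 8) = (c + 7)/(c + 4)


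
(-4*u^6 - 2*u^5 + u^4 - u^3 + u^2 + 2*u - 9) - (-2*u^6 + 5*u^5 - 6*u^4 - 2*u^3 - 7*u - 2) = -2*u^6 - 7*u^5 + 7*u^4 + u^3 + u^2 + 9*u - 7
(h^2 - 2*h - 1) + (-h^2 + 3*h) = h - 1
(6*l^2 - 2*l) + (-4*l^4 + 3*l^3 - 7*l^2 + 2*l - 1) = -4*l^4 + 3*l^3 - l^2 - 1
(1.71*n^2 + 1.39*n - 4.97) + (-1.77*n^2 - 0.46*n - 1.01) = -0.0600000000000001*n^2 + 0.93*n - 5.98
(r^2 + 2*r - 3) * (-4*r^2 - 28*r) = -4*r^4 - 36*r^3 - 44*r^2 + 84*r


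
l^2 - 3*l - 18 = (l - 6)*(l + 3)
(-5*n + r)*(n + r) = -5*n^2 - 4*n*r + r^2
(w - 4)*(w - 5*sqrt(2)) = w^2 - 5*sqrt(2)*w - 4*w + 20*sqrt(2)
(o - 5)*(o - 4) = o^2 - 9*o + 20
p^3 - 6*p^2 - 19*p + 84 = (p - 7)*(p - 3)*(p + 4)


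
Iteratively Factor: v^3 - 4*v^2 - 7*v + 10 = (v - 1)*(v^2 - 3*v - 10) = (v - 1)*(v + 2)*(v - 5)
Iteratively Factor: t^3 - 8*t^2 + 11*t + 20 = (t - 4)*(t^2 - 4*t - 5) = (t - 5)*(t - 4)*(t + 1)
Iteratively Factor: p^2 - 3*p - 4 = (p + 1)*(p - 4)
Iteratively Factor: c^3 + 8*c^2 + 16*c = (c)*(c^2 + 8*c + 16) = c*(c + 4)*(c + 4)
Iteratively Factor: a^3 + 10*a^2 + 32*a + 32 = (a + 2)*(a^2 + 8*a + 16) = (a + 2)*(a + 4)*(a + 4)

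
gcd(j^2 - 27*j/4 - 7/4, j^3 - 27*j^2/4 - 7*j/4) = j^2 - 27*j/4 - 7/4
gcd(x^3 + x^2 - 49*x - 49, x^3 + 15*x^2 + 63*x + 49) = x^2 + 8*x + 7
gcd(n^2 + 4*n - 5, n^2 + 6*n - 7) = n - 1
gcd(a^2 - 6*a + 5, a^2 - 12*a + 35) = a - 5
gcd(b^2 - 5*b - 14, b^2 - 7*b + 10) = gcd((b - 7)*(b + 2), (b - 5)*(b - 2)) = 1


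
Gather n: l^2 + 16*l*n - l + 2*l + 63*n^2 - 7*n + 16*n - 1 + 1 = l^2 + l + 63*n^2 + n*(16*l + 9)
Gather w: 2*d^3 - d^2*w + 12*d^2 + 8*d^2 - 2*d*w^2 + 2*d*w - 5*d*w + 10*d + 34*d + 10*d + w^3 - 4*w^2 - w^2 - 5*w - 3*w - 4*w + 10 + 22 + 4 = 2*d^3 + 20*d^2 + 54*d + w^3 + w^2*(-2*d - 5) + w*(-d^2 - 3*d - 12) + 36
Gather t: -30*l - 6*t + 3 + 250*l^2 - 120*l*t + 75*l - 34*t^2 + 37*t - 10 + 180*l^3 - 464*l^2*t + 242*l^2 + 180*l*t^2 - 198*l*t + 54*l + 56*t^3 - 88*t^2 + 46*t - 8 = 180*l^3 + 492*l^2 + 99*l + 56*t^3 + t^2*(180*l - 122) + t*(-464*l^2 - 318*l + 77) - 15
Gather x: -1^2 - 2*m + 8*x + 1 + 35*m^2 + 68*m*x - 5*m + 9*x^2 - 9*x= 35*m^2 - 7*m + 9*x^2 + x*(68*m - 1)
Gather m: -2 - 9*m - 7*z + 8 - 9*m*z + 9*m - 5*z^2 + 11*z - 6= -9*m*z - 5*z^2 + 4*z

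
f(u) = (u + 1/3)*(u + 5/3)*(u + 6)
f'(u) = (u + 1/3)*(u + 5/3) + (u + 1/3)*(u + 6) + (u + 5/3)*(u + 6) = 3*u^2 + 16*u + 113/9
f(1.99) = 67.88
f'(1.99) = 56.28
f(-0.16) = 1.53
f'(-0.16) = 10.07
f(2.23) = 82.20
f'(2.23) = 63.15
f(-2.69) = 7.98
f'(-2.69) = -8.78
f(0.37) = 9.12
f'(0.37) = 18.89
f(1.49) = 43.11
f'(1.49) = 43.06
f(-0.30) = 0.26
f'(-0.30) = 8.03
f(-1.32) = -1.60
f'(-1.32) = -3.34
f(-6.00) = 0.00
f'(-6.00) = 24.56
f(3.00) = 140.00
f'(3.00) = 87.56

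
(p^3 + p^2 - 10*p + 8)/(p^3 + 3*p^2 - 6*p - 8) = (p - 1)/(p + 1)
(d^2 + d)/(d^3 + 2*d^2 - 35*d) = (d + 1)/(d^2 + 2*d - 35)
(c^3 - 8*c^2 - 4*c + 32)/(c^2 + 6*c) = (c^3 - 8*c^2 - 4*c + 32)/(c*(c + 6))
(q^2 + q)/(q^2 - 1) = q/(q - 1)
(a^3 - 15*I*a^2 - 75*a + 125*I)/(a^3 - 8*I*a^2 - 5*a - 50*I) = (a - 5*I)/(a + 2*I)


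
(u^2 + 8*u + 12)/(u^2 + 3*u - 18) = (u + 2)/(u - 3)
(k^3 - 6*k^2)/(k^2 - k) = k*(k - 6)/(k - 1)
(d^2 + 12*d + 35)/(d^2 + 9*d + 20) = (d + 7)/(d + 4)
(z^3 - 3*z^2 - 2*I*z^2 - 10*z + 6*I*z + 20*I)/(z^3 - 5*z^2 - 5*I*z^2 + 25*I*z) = (z^2 + 2*z*(1 - I) - 4*I)/(z*(z - 5*I))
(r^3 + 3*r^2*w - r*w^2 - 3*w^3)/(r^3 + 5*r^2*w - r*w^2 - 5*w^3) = (r + 3*w)/(r + 5*w)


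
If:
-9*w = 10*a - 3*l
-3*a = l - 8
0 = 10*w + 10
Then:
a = 33/19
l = 53/19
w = -1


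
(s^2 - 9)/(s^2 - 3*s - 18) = (s - 3)/(s - 6)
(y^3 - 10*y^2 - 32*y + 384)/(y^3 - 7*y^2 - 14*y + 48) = (y^2 - 2*y - 48)/(y^2 + y - 6)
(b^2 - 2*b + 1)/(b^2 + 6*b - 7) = (b - 1)/(b + 7)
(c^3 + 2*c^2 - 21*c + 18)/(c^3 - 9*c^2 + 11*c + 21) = (c^2 + 5*c - 6)/(c^2 - 6*c - 7)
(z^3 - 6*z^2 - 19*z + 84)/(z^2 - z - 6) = (z^2 - 3*z - 28)/(z + 2)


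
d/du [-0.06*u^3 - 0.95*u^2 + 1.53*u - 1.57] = -0.18*u^2 - 1.9*u + 1.53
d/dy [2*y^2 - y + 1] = 4*y - 1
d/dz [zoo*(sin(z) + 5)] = zoo*cos(z)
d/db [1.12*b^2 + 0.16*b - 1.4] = 2.24*b + 0.16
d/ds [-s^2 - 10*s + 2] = -2*s - 10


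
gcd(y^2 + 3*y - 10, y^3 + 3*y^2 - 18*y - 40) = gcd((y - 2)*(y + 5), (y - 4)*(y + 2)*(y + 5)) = y + 5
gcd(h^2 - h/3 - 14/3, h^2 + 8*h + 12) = h + 2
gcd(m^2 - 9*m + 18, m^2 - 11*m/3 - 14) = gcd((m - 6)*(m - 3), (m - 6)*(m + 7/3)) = m - 6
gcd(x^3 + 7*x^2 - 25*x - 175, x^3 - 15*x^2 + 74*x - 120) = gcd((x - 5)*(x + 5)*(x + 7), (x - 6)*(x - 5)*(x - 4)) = x - 5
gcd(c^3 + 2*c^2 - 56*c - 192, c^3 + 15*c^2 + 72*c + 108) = c + 6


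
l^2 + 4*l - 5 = (l - 1)*(l + 5)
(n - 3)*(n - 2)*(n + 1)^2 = n^4 - 3*n^3 - 3*n^2 + 7*n + 6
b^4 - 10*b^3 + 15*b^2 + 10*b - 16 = (b - 8)*(b - 2)*(b - 1)*(b + 1)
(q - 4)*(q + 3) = q^2 - q - 12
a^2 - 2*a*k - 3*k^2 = (a - 3*k)*(a + k)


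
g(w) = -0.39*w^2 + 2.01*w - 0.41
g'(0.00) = 2.01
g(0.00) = -0.41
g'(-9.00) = 9.03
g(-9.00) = -50.09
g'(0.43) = 1.67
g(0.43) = 0.38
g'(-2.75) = 4.16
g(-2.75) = -8.89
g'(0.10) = 1.93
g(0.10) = -0.21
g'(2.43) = 0.11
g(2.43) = 2.17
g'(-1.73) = 3.36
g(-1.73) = -5.05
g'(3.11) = -0.42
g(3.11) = 2.07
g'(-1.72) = 3.35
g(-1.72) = -5.02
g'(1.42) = 0.90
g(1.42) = 1.66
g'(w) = 2.01 - 0.78*w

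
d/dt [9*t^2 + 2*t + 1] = 18*t + 2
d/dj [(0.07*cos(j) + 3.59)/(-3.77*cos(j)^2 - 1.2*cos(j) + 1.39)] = (0.2639*sin(j)^2 - 27.0686*cos(j) - 4.6692)*sin(j)/(3.77*cos(j)^2 + 1.2*cos(j) - 1.39)^2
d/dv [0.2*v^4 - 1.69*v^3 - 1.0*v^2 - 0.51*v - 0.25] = 0.8*v^3 - 5.07*v^2 - 2.0*v - 0.51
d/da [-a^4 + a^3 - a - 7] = -4*a^3 + 3*a^2 - 1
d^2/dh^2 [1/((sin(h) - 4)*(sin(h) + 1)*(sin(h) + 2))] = (-9*sin(h)^5 + 20*sin(h)^4 + 8*sin(h)^3 - 126*sin(h)^2 + 4*sin(h) + 184)/((sin(h) - 4)^3*(sin(h) + 1)^2*(sin(h) + 2)^3)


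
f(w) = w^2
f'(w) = 2*w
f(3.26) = 10.63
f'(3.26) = 6.52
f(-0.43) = 0.18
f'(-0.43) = -0.86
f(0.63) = 0.40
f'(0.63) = 1.26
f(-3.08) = 9.49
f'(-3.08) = -6.16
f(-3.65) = 13.32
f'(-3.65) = -7.30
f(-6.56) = 43.03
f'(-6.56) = -13.12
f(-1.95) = 3.80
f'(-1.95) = -3.90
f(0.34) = 0.12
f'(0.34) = 0.68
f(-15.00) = 225.00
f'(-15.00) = -30.00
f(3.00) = 9.00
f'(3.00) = 6.00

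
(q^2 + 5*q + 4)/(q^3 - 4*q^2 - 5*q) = (q + 4)/(q*(q - 5))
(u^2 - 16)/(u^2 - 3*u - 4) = (u + 4)/(u + 1)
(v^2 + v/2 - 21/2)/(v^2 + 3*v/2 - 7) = (v - 3)/(v - 2)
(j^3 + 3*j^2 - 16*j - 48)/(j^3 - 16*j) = (j + 3)/j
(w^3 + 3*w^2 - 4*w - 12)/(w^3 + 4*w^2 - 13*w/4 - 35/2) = 4*(w^2 + 5*w + 6)/(4*w^2 + 24*w + 35)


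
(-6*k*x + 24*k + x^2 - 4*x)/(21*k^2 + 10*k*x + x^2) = (-6*k*x + 24*k + x^2 - 4*x)/(21*k^2 + 10*k*x + x^2)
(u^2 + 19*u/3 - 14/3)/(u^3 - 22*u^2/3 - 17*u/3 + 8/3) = (3*u^2 + 19*u - 14)/(3*u^3 - 22*u^2 - 17*u + 8)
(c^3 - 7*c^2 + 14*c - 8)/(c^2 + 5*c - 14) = (c^2 - 5*c + 4)/(c + 7)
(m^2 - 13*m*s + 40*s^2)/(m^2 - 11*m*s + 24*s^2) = (-m + 5*s)/(-m + 3*s)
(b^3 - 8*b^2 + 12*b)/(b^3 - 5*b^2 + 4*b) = (b^2 - 8*b + 12)/(b^2 - 5*b + 4)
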